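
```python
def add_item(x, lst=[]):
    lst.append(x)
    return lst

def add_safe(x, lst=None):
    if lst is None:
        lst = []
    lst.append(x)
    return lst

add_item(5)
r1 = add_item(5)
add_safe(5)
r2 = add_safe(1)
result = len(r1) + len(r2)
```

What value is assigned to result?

Step 1: add_item shares mutable default: after 2 calls, lst = [5, 5], len = 2.
Step 2: add_safe creates fresh list each time: r2 = [1], len = 1.
Step 3: result = 2 + 1 = 3

The answer is 3.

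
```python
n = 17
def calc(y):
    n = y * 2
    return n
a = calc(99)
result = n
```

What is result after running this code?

Step 1: Global n = 17.
Step 2: calc(99) creates local n = 99 * 2 = 198.
Step 3: Global n unchanged because no global keyword. result = 17

The answer is 17.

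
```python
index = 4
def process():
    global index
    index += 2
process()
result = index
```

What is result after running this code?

Step 1: index = 4 globally.
Step 2: process() modifies global index: index += 2 = 6.
Step 3: result = 6

The answer is 6.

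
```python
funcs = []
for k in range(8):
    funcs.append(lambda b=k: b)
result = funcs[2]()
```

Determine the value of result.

Step 1: Default argument b=k captures k's value at each iteration.
Step 2: funcs[2] captured b = 2 when k was 2.
Step 3: result = 2

The answer is 2.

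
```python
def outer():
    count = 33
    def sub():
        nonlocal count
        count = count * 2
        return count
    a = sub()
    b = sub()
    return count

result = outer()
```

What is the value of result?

Step 1: count starts at 33.
Step 2: First sub(): count = 33 * 2 = 66.
Step 3: Second sub(): count = 66 * 2 = 132.
Step 4: result = 132

The answer is 132.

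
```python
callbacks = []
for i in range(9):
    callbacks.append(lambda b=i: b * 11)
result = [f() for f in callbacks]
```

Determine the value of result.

Step 1: Default arg b=i captures i at each iteration.
Step 2: callbacks[k] has b defaulting to k, returns k * 11.
Step 3: result = [0, 11, 22, 33, 44, 55, 66, 77, 88]

The answer is [0, 11, 22, 33, 44, 55, 66, 77, 88].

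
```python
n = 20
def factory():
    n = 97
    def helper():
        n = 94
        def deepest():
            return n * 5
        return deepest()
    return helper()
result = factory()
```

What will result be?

Step 1: deepest() looks up n through LEGB: not local, finds n = 94 in enclosing helper().
Step 2: Returns 94 * 5 = 470.
Step 3: result = 470

The answer is 470.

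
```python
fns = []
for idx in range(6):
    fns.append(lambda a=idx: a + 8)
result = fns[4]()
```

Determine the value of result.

Step 1: Default argument a=idx captures idx's value at definition time.
Step 2: fns[4] was defined when idx = 4, so a defaults to 4.
Step 3: result = 4 + 8 = 12 (default arg fixes the late binding issue)

The answer is 12.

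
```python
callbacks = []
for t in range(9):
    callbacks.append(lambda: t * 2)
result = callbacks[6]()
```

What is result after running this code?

Step 1: All lambdas reference the same variable t (late binding).
Step 2: After the loop, t = 8. Every lambda returns t * 2.
Step 3: callbacks[6]() = 8 * 2 = 16

The answer is 16.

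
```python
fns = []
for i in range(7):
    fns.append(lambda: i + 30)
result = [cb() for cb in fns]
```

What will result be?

Step 1: All lambdas capture i by reference. After the loop, i = 6.
Step 2: Each call returns 6 + 30 = 36.
Step 3: result = [36, 36, 36, 36, 36, 36, 36]

The answer is [36, 36, 36, 36, 36, 36, 36].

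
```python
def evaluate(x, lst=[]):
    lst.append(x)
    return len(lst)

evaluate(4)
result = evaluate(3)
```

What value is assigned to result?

Step 1: Mutable default list persists between calls.
Step 2: First call: lst = [4], len = 1. Second call: lst = [4, 3], len = 2.
Step 3: result = 2

The answer is 2.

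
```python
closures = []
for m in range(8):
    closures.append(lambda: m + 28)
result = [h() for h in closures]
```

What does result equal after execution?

Step 1: All lambdas capture m by reference. After the loop, m = 7.
Step 2: Each call returns 7 + 28 = 35.
Step 3: result = [35, 35, 35, 35, 35, 35, 35, 35]

The answer is [35, 35, 35, 35, 35, 35, 35, 35].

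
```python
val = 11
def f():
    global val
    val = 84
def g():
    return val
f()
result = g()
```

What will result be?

Step 1: val = 11.
Step 2: f() sets global val = 84.
Step 3: g() reads global val = 84. result = 84

The answer is 84.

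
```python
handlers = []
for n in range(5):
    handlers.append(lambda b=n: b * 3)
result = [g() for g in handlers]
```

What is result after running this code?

Step 1: Default arg b=n captures n at each iteration.
Step 2: handlers[k] has b defaulting to k, returns k * 3.
Step 3: result = [0, 3, 6, 9, 12]

The answer is [0, 3, 6, 9, 12].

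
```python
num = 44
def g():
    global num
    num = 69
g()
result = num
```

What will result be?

Step 1: num = 44 globally.
Step 2: g() declares global num and sets it to 69.
Step 3: After g(), global num = 69. result = 69

The answer is 69.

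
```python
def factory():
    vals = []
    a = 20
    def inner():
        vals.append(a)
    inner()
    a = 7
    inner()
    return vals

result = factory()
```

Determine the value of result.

Step 1: a = 20. inner() appends current a to vals.
Step 2: First inner(): appends 20. Then a = 7.
Step 3: Second inner(): appends 7 (closure sees updated a). result = [20, 7]

The answer is [20, 7].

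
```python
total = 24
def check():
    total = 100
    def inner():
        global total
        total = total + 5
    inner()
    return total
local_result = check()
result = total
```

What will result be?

Step 1: Global total = 24. check() creates local total = 100.
Step 2: inner() declares global total and adds 5: global total = 24 + 5 = 29.
Step 3: check() returns its local total = 100 (unaffected by inner).
Step 4: result = global total = 29

The answer is 29.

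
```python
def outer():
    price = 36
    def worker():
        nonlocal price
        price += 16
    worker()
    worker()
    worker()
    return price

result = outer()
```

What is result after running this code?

Step 1: price starts at 36.
Step 2: worker() is called 3 times, each adding 16.
Step 3: price = 36 + 16 * 3 = 84

The answer is 84.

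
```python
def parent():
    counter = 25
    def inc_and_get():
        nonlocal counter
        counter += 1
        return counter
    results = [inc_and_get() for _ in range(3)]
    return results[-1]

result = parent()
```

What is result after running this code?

Step 1: counter = 25.
Step 2: Three calls to inc_and_get(), each adding 1.
Step 3: Last value = 25 + 1 * 3 = 28

The answer is 28.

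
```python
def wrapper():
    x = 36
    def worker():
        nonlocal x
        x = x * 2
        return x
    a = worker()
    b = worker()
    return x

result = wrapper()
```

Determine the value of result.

Step 1: x starts at 36.
Step 2: First worker(): x = 36 * 2 = 72.
Step 3: Second worker(): x = 72 * 2 = 144.
Step 4: result = 144

The answer is 144.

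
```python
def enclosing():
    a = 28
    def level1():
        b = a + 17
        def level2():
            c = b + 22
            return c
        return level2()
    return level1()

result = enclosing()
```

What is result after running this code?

Step 1: a = 28. b = a + 17 = 45.
Step 2: c = b + 22 = 45 + 22 = 67.
Step 3: result = 67

The answer is 67.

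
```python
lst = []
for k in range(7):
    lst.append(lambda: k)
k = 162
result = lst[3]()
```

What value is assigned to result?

Step 1: Lambdas capture the variable k by reference, not by value.
Step 2: After the loop, k is reassigned to 162.
Step 3: lst[3]() looks up the current k = 162. result = 162

The answer is 162.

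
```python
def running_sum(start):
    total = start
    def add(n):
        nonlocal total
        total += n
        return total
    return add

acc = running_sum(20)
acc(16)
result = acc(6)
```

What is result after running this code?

Step 1: running_sum(20) creates closure with total = 20.
Step 2: First acc(16): total = 20 + 16 = 36.
Step 3: Second acc(6): total = 36 + 6 = 42. result = 42

The answer is 42.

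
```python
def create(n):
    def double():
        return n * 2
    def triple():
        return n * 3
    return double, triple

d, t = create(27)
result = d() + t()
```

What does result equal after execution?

Step 1: Both closures capture the same n = 27.
Step 2: d() = 27 * 2 = 54, t() = 27 * 3 = 81.
Step 3: result = 54 + 81 = 135

The answer is 135.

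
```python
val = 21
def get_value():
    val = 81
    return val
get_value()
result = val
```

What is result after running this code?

Step 1: Global val = 21.
Step 2: get_value() creates local val = 81 (shadow, not modification).
Step 3: After get_value() returns, global val is unchanged. result = 21

The answer is 21.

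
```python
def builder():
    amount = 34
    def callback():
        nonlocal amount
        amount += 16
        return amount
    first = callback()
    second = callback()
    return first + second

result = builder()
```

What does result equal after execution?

Step 1: amount starts at 34.
Step 2: First call: amount = 34 + 16 = 50, returns 50.
Step 3: Second call: amount = 50 + 16 = 66, returns 66.
Step 4: result = 50 + 66 = 116

The answer is 116.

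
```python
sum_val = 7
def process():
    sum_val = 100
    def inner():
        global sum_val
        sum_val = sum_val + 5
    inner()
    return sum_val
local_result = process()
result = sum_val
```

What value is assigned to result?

Step 1: Global sum_val = 7. process() creates local sum_val = 100.
Step 2: inner() declares global sum_val and adds 5: global sum_val = 7 + 5 = 12.
Step 3: process() returns its local sum_val = 100 (unaffected by inner).
Step 4: result = global sum_val = 12

The answer is 12.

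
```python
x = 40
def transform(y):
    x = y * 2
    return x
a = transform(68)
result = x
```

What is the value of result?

Step 1: Global x = 40.
Step 2: transform(68) creates local x = 68 * 2 = 136.
Step 3: Global x unchanged because no global keyword. result = 40

The answer is 40.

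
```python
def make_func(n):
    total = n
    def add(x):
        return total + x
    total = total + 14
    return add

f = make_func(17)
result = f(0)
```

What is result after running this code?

Step 1: make_func(17) sets total = 17, then total = 17 + 14 = 31.
Step 2: Closures capture by reference, so add sees total = 31.
Step 3: f(0) returns 31 + 0 = 31

The answer is 31.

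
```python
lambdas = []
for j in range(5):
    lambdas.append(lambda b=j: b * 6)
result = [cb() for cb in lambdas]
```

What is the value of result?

Step 1: Default arg b=j captures j at each iteration.
Step 2: lambdas[k] has b defaulting to k, returns k * 6.
Step 3: result = [0, 6, 12, 18, 24]

The answer is [0, 6, 12, 18, 24].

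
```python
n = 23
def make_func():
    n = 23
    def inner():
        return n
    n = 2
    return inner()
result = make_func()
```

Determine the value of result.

Step 1: make_func() sets n = 23, then later n = 2.
Step 2: inner() is called after n is reassigned to 2. Closures capture variables by reference, not by value.
Step 3: result = 2

The answer is 2.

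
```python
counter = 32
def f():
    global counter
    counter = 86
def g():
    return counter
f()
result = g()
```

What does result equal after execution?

Step 1: counter = 32.
Step 2: f() sets global counter = 86.
Step 3: g() reads global counter = 86. result = 86

The answer is 86.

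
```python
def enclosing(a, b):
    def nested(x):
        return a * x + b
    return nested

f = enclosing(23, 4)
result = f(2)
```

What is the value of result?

Step 1: enclosing(23, 4) captures a = 23, b = 4.
Step 2: f(2) computes 23 * 2 + 4 = 50.
Step 3: result = 50

The answer is 50.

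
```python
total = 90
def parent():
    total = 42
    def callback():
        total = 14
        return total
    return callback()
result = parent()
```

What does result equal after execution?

Step 1: Three scopes define total: global (90), parent (42), callback (14).
Step 2: callback() has its own local total = 14, which shadows both enclosing and global.
Step 3: result = 14 (local wins in LEGB)

The answer is 14.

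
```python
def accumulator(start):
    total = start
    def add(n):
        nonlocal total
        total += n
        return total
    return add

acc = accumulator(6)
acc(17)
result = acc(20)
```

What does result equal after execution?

Step 1: accumulator(6) creates closure with total = 6.
Step 2: First acc(17): total = 6 + 17 = 23.
Step 3: Second acc(20): total = 23 + 20 = 43. result = 43

The answer is 43.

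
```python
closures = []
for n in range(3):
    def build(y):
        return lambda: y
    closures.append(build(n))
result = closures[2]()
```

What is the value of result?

Step 1: build(n) creates a new scope capturing y = n at call time.
Step 2: closures[2] = build(2), so its lambda captures y = 2.
Step 3: result = 2 (closure factory fixes late binding)

The answer is 2.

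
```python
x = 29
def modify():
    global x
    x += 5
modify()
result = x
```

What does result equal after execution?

Step 1: x = 29 globally.
Step 2: modify() modifies global x: x += 5 = 34.
Step 3: result = 34

The answer is 34.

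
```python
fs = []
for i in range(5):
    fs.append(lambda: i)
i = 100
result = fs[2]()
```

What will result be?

Step 1: Lambdas capture the variable i by reference, not by value.
Step 2: After the loop, i is reassigned to 100.
Step 3: fs[2]() looks up the current i = 100. result = 100

The answer is 100.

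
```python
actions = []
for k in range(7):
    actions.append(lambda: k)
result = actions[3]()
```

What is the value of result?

Step 1: The loop creates 7 lambdas, all referencing the same variable k.
Step 2: After the loop, k = 6 (final value).
Step 3: actions[3]() looks up k at call time and finds 6. This is the late binding gotcha. result = 6

The answer is 6.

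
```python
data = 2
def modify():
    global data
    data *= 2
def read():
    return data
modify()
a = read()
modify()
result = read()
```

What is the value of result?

Step 1: data = 2.
Step 2: First modify(): data = 2 * 2 = 4.
Step 3: Second modify(): data = 4 * 2 = 8.
Step 4: read() returns 8

The answer is 8.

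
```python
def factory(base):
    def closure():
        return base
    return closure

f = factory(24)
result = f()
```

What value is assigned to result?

Step 1: factory(24) creates closure capturing base = 24.
Step 2: f() returns the captured base = 24.
Step 3: result = 24

The answer is 24.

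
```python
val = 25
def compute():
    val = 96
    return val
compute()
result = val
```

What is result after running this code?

Step 1: Global val = 25.
Step 2: compute() creates local val = 96 (shadow, not modification).
Step 3: After compute() returns, global val is unchanged. result = 25

The answer is 25.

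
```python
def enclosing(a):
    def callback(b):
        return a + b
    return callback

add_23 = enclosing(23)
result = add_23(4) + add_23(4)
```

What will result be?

Step 1: add_23 captures a = 23.
Step 2: add_23(4) = 23 + 4 = 27, called twice.
Step 3: result = 27 + 27 = 54

The answer is 54.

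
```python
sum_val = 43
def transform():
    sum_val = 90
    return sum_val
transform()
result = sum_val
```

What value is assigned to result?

Step 1: Global sum_val = 43.
Step 2: transform() creates local sum_val = 90 (shadow, not modification).
Step 3: After transform() returns, global sum_val is unchanged. result = 43

The answer is 43.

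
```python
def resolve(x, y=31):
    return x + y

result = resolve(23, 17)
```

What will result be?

Step 1: resolve(23, 17) overrides default y with 17.
Step 2: Returns 23 + 17 = 40.
Step 3: result = 40

The answer is 40.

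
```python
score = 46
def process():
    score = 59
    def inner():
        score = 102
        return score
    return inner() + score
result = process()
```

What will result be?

Step 1: process() has local score = 59. inner() has local score = 102.
Step 2: inner() returns its local score = 102.
Step 3: process() returns 102 + its own score (59) = 161

The answer is 161.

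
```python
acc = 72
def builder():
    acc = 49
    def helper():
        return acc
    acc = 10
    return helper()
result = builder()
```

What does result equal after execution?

Step 1: builder() sets acc = 49, then later acc = 10.
Step 2: helper() is called after acc is reassigned to 10. Closures capture variables by reference, not by value.
Step 3: result = 10

The answer is 10.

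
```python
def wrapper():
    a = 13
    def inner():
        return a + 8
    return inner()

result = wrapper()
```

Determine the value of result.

Step 1: wrapper() defines a = 13.
Step 2: inner() reads a = 13 from enclosing scope, returns 13 + 8 = 21.
Step 3: result = 21

The answer is 21.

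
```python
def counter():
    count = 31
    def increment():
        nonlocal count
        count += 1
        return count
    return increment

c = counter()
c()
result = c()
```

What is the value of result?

Step 1: counter() creates closure with count = 31.
Step 2: Each c() call increments count via nonlocal. After 2 calls: 31 + 2 = 33.
Step 3: result = 33

The answer is 33.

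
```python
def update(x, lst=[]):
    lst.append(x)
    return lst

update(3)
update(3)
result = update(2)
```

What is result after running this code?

Step 1: Mutable default argument gotcha! The list [] is created once.
Step 2: Each call appends to the SAME list: [3], [3, 3], [3, 3, 2].
Step 3: result = [3, 3, 2]

The answer is [3, 3, 2].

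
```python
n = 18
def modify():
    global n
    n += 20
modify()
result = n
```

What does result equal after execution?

Step 1: n = 18 globally.
Step 2: modify() modifies global n: n += 20 = 38.
Step 3: result = 38

The answer is 38.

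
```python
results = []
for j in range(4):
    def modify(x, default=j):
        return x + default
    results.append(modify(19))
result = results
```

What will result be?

Step 1: Default argument default=j is evaluated at function definition time.
Step 2: Each iteration creates modify with default = current j value.
Step 3: modify(19) returns 19 + default. results = [19, 20, 21, 22]

The answer is [19, 20, 21, 22].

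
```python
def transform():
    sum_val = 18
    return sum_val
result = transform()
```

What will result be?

Step 1: transform() defines sum_val = 18 in its local scope.
Step 2: return sum_val finds the local variable sum_val = 18.
Step 3: result = 18

The answer is 18.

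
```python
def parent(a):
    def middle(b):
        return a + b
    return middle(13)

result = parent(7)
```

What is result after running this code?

Step 1: parent(7) passes a = 7.
Step 2: middle(13) has b = 13, reads a = 7 from enclosing.
Step 3: result = 7 + 13 = 20

The answer is 20.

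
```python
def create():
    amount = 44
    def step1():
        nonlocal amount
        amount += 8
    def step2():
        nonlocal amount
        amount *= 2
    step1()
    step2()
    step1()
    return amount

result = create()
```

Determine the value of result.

Step 1: amount = 44.
Step 2: step1(): amount = 44 + 8 = 52.
Step 3: step2(): amount = 52 * 2 = 104.
Step 4: step1(): amount = 104 + 8 = 112. result = 112

The answer is 112.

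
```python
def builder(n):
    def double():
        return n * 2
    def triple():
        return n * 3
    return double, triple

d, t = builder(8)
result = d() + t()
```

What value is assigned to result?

Step 1: Both closures capture the same n = 8.
Step 2: d() = 8 * 2 = 16, t() = 8 * 3 = 24.
Step 3: result = 16 + 24 = 40

The answer is 40.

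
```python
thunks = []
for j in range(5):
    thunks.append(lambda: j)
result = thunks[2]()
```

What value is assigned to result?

Step 1: The loop creates 5 lambdas, all referencing the same variable j.
Step 2: After the loop, j = 4 (final value).
Step 3: thunks[2]() looks up j at call time and finds 4. This is the late binding gotcha. result = 4

The answer is 4.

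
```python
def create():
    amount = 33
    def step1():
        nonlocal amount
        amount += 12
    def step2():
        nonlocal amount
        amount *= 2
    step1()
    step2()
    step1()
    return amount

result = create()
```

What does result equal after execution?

Step 1: amount = 33.
Step 2: step1(): amount = 33 + 12 = 45.
Step 3: step2(): amount = 45 * 2 = 90.
Step 4: step1(): amount = 90 + 12 = 102. result = 102

The answer is 102.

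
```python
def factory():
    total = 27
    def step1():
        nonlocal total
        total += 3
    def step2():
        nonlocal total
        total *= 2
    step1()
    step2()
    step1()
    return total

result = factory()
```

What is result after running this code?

Step 1: total = 27.
Step 2: step1(): total = 27 + 3 = 30.
Step 3: step2(): total = 30 * 2 = 60.
Step 4: step1(): total = 60 + 3 = 63. result = 63

The answer is 63.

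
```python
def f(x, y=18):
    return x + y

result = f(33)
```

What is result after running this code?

Step 1: f(33) uses default y = 18.
Step 2: Returns 33 + 18 = 51.
Step 3: result = 51

The answer is 51.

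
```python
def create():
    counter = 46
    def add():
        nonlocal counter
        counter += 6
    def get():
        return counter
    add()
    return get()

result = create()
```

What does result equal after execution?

Step 1: counter = 46. add() modifies it via nonlocal, get() reads it.
Step 2: add() makes counter = 46 + 6 = 52.
Step 3: get() returns 52. result = 52

The answer is 52.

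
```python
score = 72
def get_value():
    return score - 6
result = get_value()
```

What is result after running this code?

Step 1: score = 72 is defined globally.
Step 2: get_value() looks up score from global scope = 72, then computes 72 - 6 = 66.
Step 3: result = 66

The answer is 66.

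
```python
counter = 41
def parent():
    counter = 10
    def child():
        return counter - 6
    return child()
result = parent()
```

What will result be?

Step 1: parent() shadows global counter with counter = 10.
Step 2: child() finds counter = 10 in enclosing scope, computes 10 - 6 = 4.
Step 3: result = 4

The answer is 4.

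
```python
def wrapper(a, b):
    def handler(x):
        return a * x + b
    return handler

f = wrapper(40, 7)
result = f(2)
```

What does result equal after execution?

Step 1: wrapper(40, 7) captures a = 40, b = 7.
Step 2: f(2) computes 40 * 2 + 7 = 87.
Step 3: result = 87

The answer is 87.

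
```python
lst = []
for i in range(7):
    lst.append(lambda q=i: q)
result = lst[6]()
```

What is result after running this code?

Step 1: Default argument q=i captures i's value at each iteration.
Step 2: lst[6] captured q = 6 when i was 6.
Step 3: result = 6

The answer is 6.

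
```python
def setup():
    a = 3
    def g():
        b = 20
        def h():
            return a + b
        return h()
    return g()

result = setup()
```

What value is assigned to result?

Step 1: setup() defines a = 3. g() defines b = 20.
Step 2: h() accesses both from enclosing scopes: a = 3, b = 20.
Step 3: result = 3 + 20 = 23

The answer is 23.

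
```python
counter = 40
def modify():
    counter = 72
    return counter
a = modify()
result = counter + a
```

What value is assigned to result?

Step 1: Global counter = 40. modify() returns local counter = 72.
Step 2: a = 72. Global counter still = 40.
Step 3: result = 40 + 72 = 112

The answer is 112.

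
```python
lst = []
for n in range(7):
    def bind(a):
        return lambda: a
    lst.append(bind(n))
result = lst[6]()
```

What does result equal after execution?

Step 1: bind(n) creates a new scope capturing a = n at call time.
Step 2: lst[6] = bind(6), so its lambda captures a = 6.
Step 3: result = 6 (closure factory fixes late binding)

The answer is 6.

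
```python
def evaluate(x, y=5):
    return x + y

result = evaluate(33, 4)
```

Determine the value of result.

Step 1: evaluate(33, 4) overrides default y with 4.
Step 2: Returns 33 + 4 = 37.
Step 3: result = 37

The answer is 37.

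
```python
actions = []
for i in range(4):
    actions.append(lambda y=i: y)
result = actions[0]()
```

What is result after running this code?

Step 1: Default argument y=i captures i's value at each iteration.
Step 2: actions[0] captured y = 0 when i was 0.
Step 3: result = 0

The answer is 0.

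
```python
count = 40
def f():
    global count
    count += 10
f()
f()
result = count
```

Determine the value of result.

Step 1: count = 40.
Step 2: First f(): count = 40 + 10 = 50.
Step 3: Second f(): count = 50 + 10 = 60. result = 60

The answer is 60.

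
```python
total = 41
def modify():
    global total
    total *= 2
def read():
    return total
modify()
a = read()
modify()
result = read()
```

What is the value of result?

Step 1: total = 41.
Step 2: First modify(): total = 41 * 2 = 82.
Step 3: Second modify(): total = 82 * 2 = 164.
Step 4: read() returns 164

The answer is 164.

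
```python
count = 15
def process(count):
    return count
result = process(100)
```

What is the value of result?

Step 1: Global count = 15.
Step 2: process(100) takes parameter count = 100, which shadows the global.
Step 3: result = 100

The answer is 100.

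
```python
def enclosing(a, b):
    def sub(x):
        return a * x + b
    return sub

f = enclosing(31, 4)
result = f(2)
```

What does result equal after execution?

Step 1: enclosing(31, 4) captures a = 31, b = 4.
Step 2: f(2) computes 31 * 2 + 4 = 66.
Step 3: result = 66

The answer is 66.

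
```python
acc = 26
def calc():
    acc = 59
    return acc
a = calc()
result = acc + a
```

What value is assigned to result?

Step 1: Global acc = 26. calc() returns local acc = 59.
Step 2: a = 59. Global acc still = 26.
Step 3: result = 26 + 59 = 85

The answer is 85.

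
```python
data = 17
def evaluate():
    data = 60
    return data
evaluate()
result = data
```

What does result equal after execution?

Step 1: data = 17 globally.
Step 2: evaluate() creates a LOCAL data = 60 (no global keyword!).
Step 3: The global data is unchanged. result = 17

The answer is 17.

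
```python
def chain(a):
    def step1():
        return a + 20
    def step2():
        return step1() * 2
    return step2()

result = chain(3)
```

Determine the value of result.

Step 1: chain(3) captures a = 3.
Step 2: step2() calls step1() which returns 3 + 20 = 23.
Step 3: step2() returns 23 * 2 = 46

The answer is 46.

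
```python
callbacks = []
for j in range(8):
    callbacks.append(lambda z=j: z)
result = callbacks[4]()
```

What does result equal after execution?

Step 1: Default argument z=j captures j's value at each iteration.
Step 2: callbacks[4] captured z = 4 when j was 4.
Step 3: result = 4

The answer is 4.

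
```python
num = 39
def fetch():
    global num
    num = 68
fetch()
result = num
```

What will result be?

Step 1: num = 39 globally.
Step 2: fetch() declares global num and sets it to 68.
Step 3: After fetch(), global num = 68. result = 68

The answer is 68.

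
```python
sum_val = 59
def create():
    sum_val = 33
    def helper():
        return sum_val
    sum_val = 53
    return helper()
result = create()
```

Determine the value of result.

Step 1: create() sets sum_val = 33, then later sum_val = 53.
Step 2: helper() is called after sum_val is reassigned to 53. Closures capture variables by reference, not by value.
Step 3: result = 53

The answer is 53.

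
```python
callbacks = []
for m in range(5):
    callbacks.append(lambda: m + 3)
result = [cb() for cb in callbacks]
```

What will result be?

Step 1: All lambdas capture m by reference. After the loop, m = 4.
Step 2: Each call returns 4 + 3 = 7.
Step 3: result = [7, 7, 7, 7, 7]

The answer is [7, 7, 7, 7, 7].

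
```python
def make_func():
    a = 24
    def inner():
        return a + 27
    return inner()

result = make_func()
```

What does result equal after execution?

Step 1: make_func() defines a = 24.
Step 2: inner() reads a = 24 from enclosing scope, returns 24 + 27 = 51.
Step 3: result = 51

The answer is 51.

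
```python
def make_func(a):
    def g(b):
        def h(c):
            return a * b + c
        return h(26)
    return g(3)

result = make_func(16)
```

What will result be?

Step 1: a = 16, b = 3, c = 26.
Step 2: h() computes a * b + c = 16 * 3 + 26 = 74.
Step 3: result = 74

The answer is 74.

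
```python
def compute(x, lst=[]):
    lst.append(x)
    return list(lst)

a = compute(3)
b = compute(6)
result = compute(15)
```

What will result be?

Step 1: Default list is shared. list() creates copies for return values.
Step 2: Internal list grows: [3] -> [3, 6] -> [3, 6, 15].
Step 3: result = [3, 6, 15]

The answer is [3, 6, 15].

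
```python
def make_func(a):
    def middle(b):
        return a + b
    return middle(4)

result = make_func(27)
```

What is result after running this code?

Step 1: make_func(27) passes a = 27.
Step 2: middle(4) has b = 4, reads a = 27 from enclosing.
Step 3: result = 27 + 4 = 31

The answer is 31.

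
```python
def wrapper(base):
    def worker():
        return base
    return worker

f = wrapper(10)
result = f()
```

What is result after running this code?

Step 1: wrapper(10) creates closure capturing base = 10.
Step 2: f() returns the captured base = 10.
Step 3: result = 10

The answer is 10.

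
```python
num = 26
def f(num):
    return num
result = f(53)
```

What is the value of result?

Step 1: Global num = 26.
Step 2: f(53) takes parameter num = 53, which shadows the global.
Step 3: result = 53

The answer is 53.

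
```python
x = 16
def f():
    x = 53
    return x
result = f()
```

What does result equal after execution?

Step 1: Global x = 16.
Step 2: f() creates local x = 53, shadowing the global.
Step 3: Returns local x = 53. result = 53

The answer is 53.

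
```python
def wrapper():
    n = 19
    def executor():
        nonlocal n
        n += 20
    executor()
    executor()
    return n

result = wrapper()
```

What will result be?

Step 1: n starts at 19.
Step 2: executor() is called 2 times, each adding 20.
Step 3: n = 19 + 20 * 2 = 59

The answer is 59.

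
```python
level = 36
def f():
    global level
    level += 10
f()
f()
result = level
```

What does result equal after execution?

Step 1: level = 36.
Step 2: First f(): level = 36 + 10 = 46.
Step 3: Second f(): level = 46 + 10 = 56. result = 56

The answer is 56.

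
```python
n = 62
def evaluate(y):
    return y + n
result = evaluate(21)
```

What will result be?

Step 1: n = 62 is defined globally.
Step 2: evaluate(21) uses parameter y = 21 and looks up n from global scope = 62.
Step 3: result = 21 + 62 = 83

The answer is 83.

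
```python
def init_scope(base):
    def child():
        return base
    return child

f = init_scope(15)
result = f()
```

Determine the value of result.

Step 1: init_scope(15) creates closure capturing base = 15.
Step 2: f() returns the captured base = 15.
Step 3: result = 15

The answer is 15.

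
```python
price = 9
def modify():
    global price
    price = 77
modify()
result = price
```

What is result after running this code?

Step 1: price = 9 globally.
Step 2: modify() declares global price and sets it to 77.
Step 3: After modify(), global price = 77. result = 77

The answer is 77.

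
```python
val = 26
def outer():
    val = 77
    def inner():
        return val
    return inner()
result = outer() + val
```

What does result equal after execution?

Step 1: Global val = 26. outer() shadows with val = 77.
Step 2: inner() returns enclosing val = 77. outer() = 77.
Step 3: result = 77 + global val (26) = 103

The answer is 103.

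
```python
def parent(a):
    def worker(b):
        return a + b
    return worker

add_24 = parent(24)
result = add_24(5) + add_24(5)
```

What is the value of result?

Step 1: add_24 captures a = 24.
Step 2: add_24(5) = 24 + 5 = 29, called twice.
Step 3: result = 29 + 29 = 58

The answer is 58.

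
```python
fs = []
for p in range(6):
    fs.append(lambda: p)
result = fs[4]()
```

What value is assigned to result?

Step 1: The loop creates 6 lambdas, all referencing the same variable p.
Step 2: After the loop, p = 5 (final value).
Step 3: fs[4]() looks up p at call time and finds 5. This is the late binding gotcha. result = 5

The answer is 5.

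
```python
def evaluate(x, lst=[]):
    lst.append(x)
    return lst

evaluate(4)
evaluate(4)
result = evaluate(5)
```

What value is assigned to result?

Step 1: Mutable default argument gotcha! The list [] is created once.
Step 2: Each call appends to the SAME list: [4], [4, 4], [4, 4, 5].
Step 3: result = [4, 4, 5]

The answer is [4, 4, 5].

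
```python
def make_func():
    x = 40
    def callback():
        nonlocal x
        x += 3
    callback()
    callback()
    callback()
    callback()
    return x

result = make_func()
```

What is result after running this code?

Step 1: x starts at 40.
Step 2: callback() is called 4 times, each adding 3.
Step 3: x = 40 + 3 * 4 = 52

The answer is 52.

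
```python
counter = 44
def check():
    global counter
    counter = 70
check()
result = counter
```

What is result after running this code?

Step 1: counter = 44 globally.
Step 2: check() declares global counter and sets it to 70.
Step 3: After check(), global counter = 70. result = 70

The answer is 70.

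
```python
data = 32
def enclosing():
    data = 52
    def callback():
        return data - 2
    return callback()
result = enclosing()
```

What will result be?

Step 1: enclosing() shadows global data with data = 52.
Step 2: callback() finds data = 52 in enclosing scope, computes 52 - 2 = 50.
Step 3: result = 50

The answer is 50.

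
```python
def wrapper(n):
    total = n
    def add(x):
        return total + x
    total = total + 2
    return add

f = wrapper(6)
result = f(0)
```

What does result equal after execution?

Step 1: wrapper(6) sets total = 6, then total = 6 + 2 = 8.
Step 2: Closures capture by reference, so add sees total = 8.
Step 3: f(0) returns 8 + 0 = 8

The answer is 8.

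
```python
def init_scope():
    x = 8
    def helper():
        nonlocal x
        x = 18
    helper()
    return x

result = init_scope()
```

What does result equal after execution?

Step 1: init_scope() sets x = 8.
Step 2: helper() uses nonlocal to reassign x = 18.
Step 3: result = 18

The answer is 18.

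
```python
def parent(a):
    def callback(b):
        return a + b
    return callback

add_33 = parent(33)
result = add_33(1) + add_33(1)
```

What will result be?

Step 1: add_33 captures a = 33.
Step 2: add_33(1) = 33 + 1 = 34, called twice.
Step 3: result = 34 + 34 = 68

The answer is 68.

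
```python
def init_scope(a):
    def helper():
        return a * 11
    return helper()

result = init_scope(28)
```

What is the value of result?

Step 1: init_scope(28) binds parameter a = 28.
Step 2: helper() accesses a = 28 from enclosing scope.
Step 3: result = 28 * 11 = 308

The answer is 308.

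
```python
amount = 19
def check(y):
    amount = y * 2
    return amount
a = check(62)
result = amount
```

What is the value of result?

Step 1: Global amount = 19.
Step 2: check(62) creates local amount = 62 * 2 = 124.
Step 3: Global amount unchanged because no global keyword. result = 19

The answer is 19.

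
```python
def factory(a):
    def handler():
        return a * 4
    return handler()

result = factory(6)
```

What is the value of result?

Step 1: factory(6) binds parameter a = 6.
Step 2: handler() accesses a = 6 from enclosing scope.
Step 3: result = 6 * 4 = 24

The answer is 24.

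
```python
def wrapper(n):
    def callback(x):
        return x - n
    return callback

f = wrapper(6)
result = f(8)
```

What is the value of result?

Step 1: wrapper(6) creates a closure capturing n = 6.
Step 2: f(8) computes 8 - 6 = 2.
Step 3: result = 2

The answer is 2.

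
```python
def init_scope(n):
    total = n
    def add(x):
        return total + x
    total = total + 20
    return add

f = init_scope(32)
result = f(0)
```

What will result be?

Step 1: init_scope(32) sets total = 32, then total = 32 + 20 = 52.
Step 2: Closures capture by reference, so add sees total = 52.
Step 3: f(0) returns 52 + 0 = 52

The answer is 52.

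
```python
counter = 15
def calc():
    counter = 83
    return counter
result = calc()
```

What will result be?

Step 1: Global counter = 15.
Step 2: calc() creates local counter = 83, shadowing the global.
Step 3: Returns local counter = 83. result = 83

The answer is 83.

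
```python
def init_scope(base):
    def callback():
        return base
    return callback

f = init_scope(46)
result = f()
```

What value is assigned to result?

Step 1: init_scope(46) creates closure capturing base = 46.
Step 2: f() returns the captured base = 46.
Step 3: result = 46

The answer is 46.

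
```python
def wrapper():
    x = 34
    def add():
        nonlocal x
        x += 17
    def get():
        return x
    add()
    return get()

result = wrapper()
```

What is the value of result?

Step 1: x = 34. add() modifies it via nonlocal, get() reads it.
Step 2: add() makes x = 34 + 17 = 51.
Step 3: get() returns 51. result = 51

The answer is 51.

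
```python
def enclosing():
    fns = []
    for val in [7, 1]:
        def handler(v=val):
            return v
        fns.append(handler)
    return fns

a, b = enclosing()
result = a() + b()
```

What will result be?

Step 1: Default argument v=val captures val at each iteration.
Step 2: a() returns 7 (captured at first iteration), b() returns 1 (captured at second).
Step 3: result = 7 + 1 = 8

The answer is 8.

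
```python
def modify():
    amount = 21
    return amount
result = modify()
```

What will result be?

Step 1: modify() defines amount = 21 in its local scope.
Step 2: return amount finds the local variable amount = 21.
Step 3: result = 21

The answer is 21.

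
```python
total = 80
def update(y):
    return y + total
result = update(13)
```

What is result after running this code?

Step 1: total = 80 is defined globally.
Step 2: update(13) uses parameter y = 13 and looks up total from global scope = 80.
Step 3: result = 13 + 80 = 93

The answer is 93.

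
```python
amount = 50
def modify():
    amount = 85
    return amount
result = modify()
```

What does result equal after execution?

Step 1: Global amount = 50.
Step 2: modify() creates local amount = 85, shadowing the global.
Step 3: Returns local amount = 85. result = 85

The answer is 85.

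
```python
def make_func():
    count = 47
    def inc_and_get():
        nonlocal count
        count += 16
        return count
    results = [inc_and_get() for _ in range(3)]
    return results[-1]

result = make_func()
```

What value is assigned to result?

Step 1: count = 47.
Step 2: Three calls to inc_and_get(), each adding 16.
Step 3: Last value = 47 + 16 * 3 = 95

The answer is 95.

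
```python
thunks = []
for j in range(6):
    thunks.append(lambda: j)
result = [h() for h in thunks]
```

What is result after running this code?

Step 1: All 6 lambdas share the same variable j.
Step 2: After the loop, j = 5.
Step 3: Each call returns 5. result = [5, 5, 5, 5, 5, 5]

The answer is [5, 5, 5, 5, 5, 5].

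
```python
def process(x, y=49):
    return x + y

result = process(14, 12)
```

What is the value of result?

Step 1: process(14, 12) overrides default y with 12.
Step 2: Returns 14 + 12 = 26.
Step 3: result = 26

The answer is 26.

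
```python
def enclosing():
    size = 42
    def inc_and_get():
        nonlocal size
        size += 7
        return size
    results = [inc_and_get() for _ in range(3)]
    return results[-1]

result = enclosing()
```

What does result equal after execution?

Step 1: size = 42.
Step 2: Three calls to inc_and_get(), each adding 7.
Step 3: Last value = 42 + 7 * 3 = 63

The answer is 63.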